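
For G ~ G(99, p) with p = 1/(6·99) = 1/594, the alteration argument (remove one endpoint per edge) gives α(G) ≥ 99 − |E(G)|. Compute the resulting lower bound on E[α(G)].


E[|E(G)|] = C(99, 2)·p = 4851 · (1/594) = 49/6.
E[α(G)] ≥ n − E[|E(G)|] = 99 − 49/6 = 545/6.
Numerically: ≈ 90.83333.
(This is only a lower bound; the true E[α(G)] may be larger.)

E[α(G)] ≥ 545/6 ≈ 90.83333.


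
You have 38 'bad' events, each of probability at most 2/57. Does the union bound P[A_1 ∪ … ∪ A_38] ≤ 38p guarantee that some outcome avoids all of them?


Union bound: P[∪_{i=1}^{38} A_i] ≤ Σ_i P[A_i] ≤ 38·p = 38·(2/57) = 4/3.
Numerically: 4/3 ≈ 1.3333.
Is 4/3 < 1? NO.
Since the bound 4/3 is ≥ 1, the union bound is uninformative here; it does NOT by itself certify existence.

38·p = 4/3 ≈ 1.3333; existence NOT certified by the union bound.


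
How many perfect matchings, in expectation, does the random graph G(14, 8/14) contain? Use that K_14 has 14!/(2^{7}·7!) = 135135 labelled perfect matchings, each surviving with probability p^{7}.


K_14 has 14!/(2^{7}·7!) = 135135 labelled perfect matchings.
For each such perfect matching H, let X_H = 1 if all 7 edges of H are present in G. Then P[X_H = 1] = p^{7} = (4/7)^{7} = 16384/823543.
Summing the indicators: E[X] = Σ_H E[X_H] = 135135 · p^{7} = 135135 · 16384/823543 = 316293120/117649.
Numerically: E[X] ≈ 2688.

E[X] = 135135 · (4/7)^{7} = 316293120/117649 ≈ 2688.


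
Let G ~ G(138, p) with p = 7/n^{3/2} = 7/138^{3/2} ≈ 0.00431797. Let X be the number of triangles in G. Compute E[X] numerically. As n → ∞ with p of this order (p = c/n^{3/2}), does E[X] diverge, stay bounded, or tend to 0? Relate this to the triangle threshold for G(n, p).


Number of potential triangles: C(138, 3) = 428536.
Each occurs with probability p³ ≈ (0.00431797)³ ≈ 8.05078505e-08.
By linearity: E[X] = C(138, 3)·p³ ≈ 428536 · 8.05078505e-08 ≈ 0.034501.
Since α = 3/2 > 1, p = c/n^{3/2} = o(1/n) is below the triangle threshold p ~ 1/n. Asymptotically E[X] ~ (c³/6)·n^{3(1−α)} = (7³/6)·n^{-1.5} → 0, so by Markov's inequality G has no triangles w.h.p.

E[X] ≈ 0.034501; in regime p = Θ(1/n^{3/2}) E[X] tends to 0 (below the triangle threshold p ~ 1/n).


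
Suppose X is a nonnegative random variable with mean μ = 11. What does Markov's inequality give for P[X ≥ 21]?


μ = E[X] = 11, a = 21.
Markov: P[X ≥ 21] ≤ μ/a = (11)/21 = 11/21.
Numerically: ≈ 0.5238.
(Since a = 21 > μ = 11.0000, the bound 11/21 is < 1 and informative.)

P[X ≥ 21] ≤ 11/21 ≈ 0.5238.


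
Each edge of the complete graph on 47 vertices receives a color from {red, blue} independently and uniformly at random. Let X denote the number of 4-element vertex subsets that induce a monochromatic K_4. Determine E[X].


Let X = Σ_S X_S over the C(47, 4) = 178365 subsets S of size 4, where X_S = 1 if the K_4 on S is monochromatic.
For a fixed S, the K_4 on S has C(4, 2) = 6 edges. P[all 6 edges red] = (1/2)^6, and likewise for blue, so P[monochromatic] = 2·(1/2)^6 = 2^{1 − 6} = 1/32.
By linearity: E[X] = C(47, 4) · 2^{1 − 6} = 178365 · 1/32 = 178365/32.
Numerically: E[X] ≈ 5573.9062.

E[X] = C(47,4)·2^(1−C(4,2)) = 178365/32 ≈ 5573.9062.


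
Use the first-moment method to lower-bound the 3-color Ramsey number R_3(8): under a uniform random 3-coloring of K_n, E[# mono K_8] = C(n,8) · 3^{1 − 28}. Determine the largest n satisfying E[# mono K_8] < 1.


We need C(n, 8) · 3^{1 − 28} < 1, i.e. C(n, 8) < 3^{28 − 1} = 7625597484987.
Check values of n near the boundary:
  n = 154: C(154, 8) = 6521818990995; 6521818990995 < 7625597484987? YES
  n = 155: C(155, 8) = 6876747915675; 6876747915675 < 7625597484987? YES
  n = 156: C(156, 8) = 7248464019225; 7248464019225 < 7625597484987? YES
  n = 157: C(157, 8) = 7637643295425; 7637643295425 < 7625597484987? NO
  n = 158: C(158, 8) = 8044984271181; 8044984271181 < 7625597484987? NO
  n = 159: C(159, 8) = 8471208603429; 8471208603429 < 7625597484987? NO
The largest n with C(n, 8) < 7625597484987 is n = 156 (where E[X] = 805384891025/847288609443 ≈ 0.951). Hence R_3(8) > 156, i.e. R_3(8) ≥ 157.

Largest n = 156; hence R_3(8) > 156.


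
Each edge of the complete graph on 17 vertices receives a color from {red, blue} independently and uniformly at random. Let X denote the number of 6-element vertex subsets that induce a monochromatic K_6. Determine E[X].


Let X = Σ_S X_S over the C(17, 6) = 12376 subsets S of size 6, where X_S = 1 if the K_6 on S is monochromatic.
For a fixed S, the K_6 on S has C(6, 2) = 15 edges. P[all 15 edges red] = (1/2)^15, and likewise for blue, so P[monochromatic] = 2·(1/2)^15 = 2^{1 − 15} = 1/16384.
By linearity of expectation: E[X] = C(17, 6) · 2^{1 − 15} = 12376 · 1/16384 = 1547/2048.
Numerically: E[X] ≈ 0.755371.

E[X] = C(17,6)·2^(1−C(6,2)) = 1547/2048 ≈ 0.755371.


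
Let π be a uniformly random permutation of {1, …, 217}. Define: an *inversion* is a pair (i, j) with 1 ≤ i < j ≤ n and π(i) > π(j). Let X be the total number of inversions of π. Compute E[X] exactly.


Write X = Σ X_I over the C(217, 2) = 23436 pairs i < j, with X_I the indicator of one inversion.
There are 23436 indicators.
For each fixed pair i < j, the values π(i) and π(j) are two distinct elements of {1, …, 217} in uniformly random order; by symmetry P[π(i) > π(j)] = 1/2.
By linearity: E[X] = 23436 · (1/2) = C(217, 2) · (1/2) = 23436/2 = 11718 ≈ 11718.00000.

E[X] = 11718 = 11718.00000.


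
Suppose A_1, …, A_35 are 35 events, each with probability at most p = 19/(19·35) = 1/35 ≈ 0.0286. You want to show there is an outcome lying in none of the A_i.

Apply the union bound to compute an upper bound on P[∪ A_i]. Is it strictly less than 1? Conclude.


Union bound: P[∪_{i=1}^{35} A_i] ≤ Σ_i P[A_i] ≤ 35·p = 35·(1/35) = 1.
Numerically: 1 ≈ 1.0000.
Is 1 < 1? NO.
Since the bound 1 is ≥ 1, the union bound is uninformative here; it does NOT by itself certify existence.

35·p = 1 ≈ 1.0000; existence NOT certified by the union bound.


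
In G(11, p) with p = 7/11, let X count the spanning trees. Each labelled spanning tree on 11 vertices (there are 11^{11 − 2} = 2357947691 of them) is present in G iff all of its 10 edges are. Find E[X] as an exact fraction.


K_11 has 11^{11 − 2} = 2357947691 labelled spanning trees.
For each such spanning tree H, let X_H = 1 if all 10 edges of H are present in G. Then P[X_H = 1] = p^{10} = (7/11)^{10} = 282475249/25937424601.
By linearity of expectation: E[X] = Σ_H E[X_H] = 2357947691 · p^{10} = 2357947691 · 282475249/25937424601 = 282475249/11.
Numerically: E[X] ≈ 2.57e+07.

E[X] = 2357947691 · (7/11)^{10} = 282475249/11 ≈ 2.57e+07.


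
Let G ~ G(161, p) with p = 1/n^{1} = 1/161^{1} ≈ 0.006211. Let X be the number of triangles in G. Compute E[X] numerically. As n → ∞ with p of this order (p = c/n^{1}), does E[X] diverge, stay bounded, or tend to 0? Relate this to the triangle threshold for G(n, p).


Number of potential triangles: C(161, 3) = 682640.
Each occurs with probability p³ ≈ (0.006211)³ ≈ 2.396196e-07.
By linearity: E[X] = C(161, 3)·p³ ≈ 682640 · 2.396196e-07 ≈ 0.1636.
Here α = 1, so p = 1/n is exactly at the triangle threshold p ~ 1/n. Asymptotically E[X] → c³/6 = 1³/6 = 1/6 ≈ 0.1667, a bounded constant. In this regime the triangle count is asymptotically Poisson(c³/6).

E[X] ≈ 0.1636; in regime p = Θ(1/n^{1}) E[X] stays bounded (at the triangle threshold p ~ 1/n).


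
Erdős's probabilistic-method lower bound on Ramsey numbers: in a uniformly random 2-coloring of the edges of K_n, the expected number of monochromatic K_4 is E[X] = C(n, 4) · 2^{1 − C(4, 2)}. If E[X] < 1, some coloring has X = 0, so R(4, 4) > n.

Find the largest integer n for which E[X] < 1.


We need C(n, 4) · 2^{1 − 6} < 1, i.e. C(n, 4) < 2^{6 − 1} = 32.
Check values of n near the boundary:
  n = 4: C(4, 4) = 1; 1 < 32? YES
  n = 5: C(5, 4) = 5; 5 < 32? YES
  n = 6: C(6, 4) = 15; 15 < 32? YES
  n = 7: C(7, 4) = 35; 35 < 32? NO
  n = 8: C(8, 4) = 70; 70 < 32? NO
The largest n with C(n, 4) < 32 is n = 6 (where E[X] = 15/32 ≈ 0.469). Hence R(4, 4) > 6, i.e. R(4, 4) ≥ 7.

Largest n = 6; hence R(4, 4) > 6.


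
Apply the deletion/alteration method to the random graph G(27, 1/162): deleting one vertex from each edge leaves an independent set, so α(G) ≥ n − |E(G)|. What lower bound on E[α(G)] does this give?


E[|E(G)|] = C(27, 2)·p = 351 · (1/162) = 13/6.
E[α(G)] ≥ n − E[|E(G)|] = 27 − 13/6 = 149/6.
Numerically: ≈ 24.8333.
(This is only a lower bound; the true E[α(G)] may be larger.)

E[α(G)] ≥ 149/6 ≈ 24.8333.


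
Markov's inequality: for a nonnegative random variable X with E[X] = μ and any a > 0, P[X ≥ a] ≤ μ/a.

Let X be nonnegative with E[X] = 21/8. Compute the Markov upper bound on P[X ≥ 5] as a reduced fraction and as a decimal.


μ = E[X] = 21/8, a = 5.
Markov: P[X ≥ 5] ≤ μ/a = (21/8)/5 = 21/40.
Numerically: ≈ 0.5250.
(Since a = 5 > μ = 2.6250, the bound 21/40 is < 1 and informative.)

P[X ≥ 5] ≤ 21/40 ≈ 0.5250.


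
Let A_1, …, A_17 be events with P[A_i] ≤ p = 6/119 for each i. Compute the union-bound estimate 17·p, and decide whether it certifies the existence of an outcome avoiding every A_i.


Union bound: P[∪_{i=1}^{17} A_i] ≤ Σ_i P[A_i] ≤ 17·p = 17·(6/119) = 6/7.
Numerically: 6/7 ≈ 0.857143.
Is 6/7 < 1? YES.
Since P[∪ A_i] ≤ 6/7 < 1, the complement has P[∩ A_i^c] ≥ 1 − 6/7 = 1/7 > 0, so some outcome avoids every A_i.

17·p = 6/7 ≈ 0.857143; existence CERTIFIED by the union bound.


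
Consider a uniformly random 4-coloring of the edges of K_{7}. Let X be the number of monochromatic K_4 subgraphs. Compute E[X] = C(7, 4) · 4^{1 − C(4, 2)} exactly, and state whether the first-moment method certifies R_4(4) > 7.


E[X] = C(7, 4) · 4^{1 − 6} = 35 · 4^{−5} = 35/1024.
As a reduced fraction: E[X] = 35/1024 ≈ 0.034.
Is E[X] < 1? YES.
Since E[X] < 1, there exists a 4-coloring of K_{7} with no monochromatic K_4; hence R_4(4) > 7.

E[X] = 35/1024 ≈ 0.034; E[X] < 1, so R_4(4) > 7.


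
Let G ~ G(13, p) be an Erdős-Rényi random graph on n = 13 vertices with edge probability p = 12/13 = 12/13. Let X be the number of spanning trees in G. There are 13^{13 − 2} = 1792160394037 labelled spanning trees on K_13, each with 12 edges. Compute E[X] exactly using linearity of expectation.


K_13 has 13^{13 − 2} = 1792160394037 labelled spanning trees.
For each such spanning tree H, let X_H = 1 if all 12 edges of H are present in G. Then P[X_H = 1] = p^{12} = (12/13)^{12} = 8916100448256/23298085122481.
Summing the indicators: E[X] = Σ_H E[X_H] = 1792160394037 · p^{12} = 1792160394037 · 8916100448256/23298085122481 = 8916100448256/13.
Numerically: E[X] ≈ 6.8585e+11.

E[X] = 1792160394037 · (12/13)^{12} = 8916100448256/13 ≈ 6.8585e+11.


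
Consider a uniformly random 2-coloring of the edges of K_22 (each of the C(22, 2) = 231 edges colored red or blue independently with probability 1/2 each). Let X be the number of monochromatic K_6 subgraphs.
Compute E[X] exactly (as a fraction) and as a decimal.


Let X = Σ_S X_S over the C(22, 6) = 74613 subsets S of size 6, where X_S = 1 if the K_6 on S is monochromatic.
For a fixed S, the K_6 on S has C(6, 2) = 15 edges. P[all 15 edges red] = (1/2)^15, and likewise for blue, so P[monochromatic] = 2·(1/2)^15 = 2^{1 − 15} = 1/16384.
Summing: E[X] = C(22, 6) · 2^{1 − 15} = 74613 · 1/16384 = 74613/16384.
Numerically: E[X] ≈ 4.5540.

E[X] = C(22,6)·2^(1−C(6,2)) = 74613/16384 ≈ 4.5540.


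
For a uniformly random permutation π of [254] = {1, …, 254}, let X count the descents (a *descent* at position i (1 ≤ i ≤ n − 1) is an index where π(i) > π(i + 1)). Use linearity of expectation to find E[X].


Write X = Σ X_I over i = 1, …, 253, with X_I the indicator of one descent.
There are 253 indicators.
For each fixed i, the pair (π(i), π(i+1)) is a uniformly random ordered pair of distinct values from {1, …, 254}; by symmetry P[π(i) > π(i+1)] = 1/2.
By linearity: E[X] = 253 · (1/2) = (254 − 1) · (1/2) = 253/2 ≈ 126.5000.

E[X] = 253/2 = 126.5000.


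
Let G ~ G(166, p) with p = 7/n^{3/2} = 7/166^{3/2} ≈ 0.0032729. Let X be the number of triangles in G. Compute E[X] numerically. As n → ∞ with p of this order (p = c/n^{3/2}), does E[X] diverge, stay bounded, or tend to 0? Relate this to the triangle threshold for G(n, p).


Number of potential triangles: C(166, 3) = 748660.
Each occurs with probability p³ ≈ (0.0032729)³ ≈ 3.5059662e-08.
By linearity: E[X] = C(166, 3)·p³ ≈ 748660 · 3.5059662e-08 ≈ 0.02625.
Since α = 3/2 > 1, p = c/n^{3/2} = o(1/n) is below the triangle threshold p ~ 1/n. Asymptotically E[X] ~ (c³/6)·n^{3(1−α)} = (7³/6)·n^{-1.5} → 0, so by Markov's inequality G has no triangles w.h.p.

E[X] ≈ 0.02625; in regime p = Θ(1/n^{3/2}) E[X] tends to 0 (below the triangle threshold p ~ 1/n).


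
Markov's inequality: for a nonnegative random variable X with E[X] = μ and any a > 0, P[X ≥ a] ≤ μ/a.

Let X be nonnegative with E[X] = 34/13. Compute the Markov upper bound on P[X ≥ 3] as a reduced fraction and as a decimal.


μ = E[X] = 34/13, a = 3.
Markov: P[X ≥ 3] ≤ μ/a = (34/13)/3 = 34/39.
Numerically: ≈ 0.872.
(Since a = 3 > μ = 2.615, the bound 34/39 is < 1 and informative.)

P[X ≥ 3] ≤ 34/39 ≈ 0.872.


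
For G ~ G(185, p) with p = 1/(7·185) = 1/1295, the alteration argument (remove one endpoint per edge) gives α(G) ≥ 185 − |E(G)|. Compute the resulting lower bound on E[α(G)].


E[|E(G)|] = C(185, 2)·p = 17020 · (1/1295) = 92/7.
E[α(G)] ≥ n − E[|E(G)|] = 185 − 92/7 = 1203/7.
Numerically: ≈ 171.8571.
(This is only a lower bound; the true E[α(G)] may be larger.)

E[α(G)] ≥ 1203/7 ≈ 171.8571.


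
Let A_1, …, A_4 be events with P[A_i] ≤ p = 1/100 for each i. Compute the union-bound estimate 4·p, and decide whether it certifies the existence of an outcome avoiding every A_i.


Union bound: P[∪_{i=1}^{4} A_i] ≤ Σ_i P[A_i] ≤ 4·p = 4·(1/100) = 1/25.
Numerically: 1/25 ≈ 0.040.
Is 1/25 < 1? YES.
Since P[∪ A_i] ≤ 1/25 < 1, the complement has P[∩ A_i^c] ≥ 1 − 1/25 = 24/25 > 0, so some outcome avoids every A_i.

4·p = 1/25 ≈ 0.040; existence CERTIFIED by the union bound.


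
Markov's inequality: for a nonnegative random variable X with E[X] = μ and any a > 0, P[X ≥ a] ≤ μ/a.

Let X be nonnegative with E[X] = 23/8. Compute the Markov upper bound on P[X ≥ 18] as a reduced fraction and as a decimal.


μ = E[X] = 23/8, a = 18.
Markov: P[X ≥ 18] ≤ μ/a = (23/8)/18 = 23/144.
Numerically: ≈ 0.1597.
(Since a = 18 > μ = 2.8750, the bound 23/144 is < 1 and informative.)

P[X ≥ 18] ≤ 23/144 ≈ 0.1597.


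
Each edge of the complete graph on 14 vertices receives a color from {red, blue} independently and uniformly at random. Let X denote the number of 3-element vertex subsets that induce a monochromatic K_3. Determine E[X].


Let X = Σ_S X_S over the C(14, 3) = 364 subsets S of size 3, where X_S = 1 if the K_3 on S is monochromatic.
For a fixed S, the K_3 on S has C(3, 2) = 3 edges. P[all 3 edges red] = (1/2)^3, and likewise for blue, so P[monochromatic] = 2·(1/2)^3 = 2^{1 − 3} = 1/4.
By linearity of expectation: E[X] = C(14, 3) · 2^{1 − 3} = 364 · 1/4 = 91.
Numerically: E[X] ≈ 91.000.

E[X] = C(14,3)·2^(1−C(3,2)) = 91 ≈ 91.000.


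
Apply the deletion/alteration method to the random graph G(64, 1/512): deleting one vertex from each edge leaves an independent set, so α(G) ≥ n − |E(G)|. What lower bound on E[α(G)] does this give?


E[|E(G)|] = C(64, 2)·p = 2016 · (1/512) = 63/16.
E[α(G)] ≥ n − E[|E(G)|] = 64 − 63/16 = 961/16.
Numerically: ≈ 60.062500.
(This is only a lower bound; the true E[α(G)] may be larger.)

E[α(G)] ≥ 961/16 ≈ 60.062500.


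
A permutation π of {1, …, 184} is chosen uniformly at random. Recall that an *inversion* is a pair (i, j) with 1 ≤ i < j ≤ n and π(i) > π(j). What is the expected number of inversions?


Write X = Σ X_I over the C(184, 2) = 16836 pairs i < j, with X_I the indicator of one inversion.
There are 16836 indicators.
For each fixed pair i < j, the values π(i) and π(j) are two distinct elements of {1, …, 184} in uniformly random order; by symmetry P[π(i) > π(j)] = 1/2.
By linearity: E[X] = 16836 · (1/2) = C(184, 2) · (1/2) = 16836/2 = 8418 ≈ 8418.000000.

E[X] = 8418 = 8418.000000.


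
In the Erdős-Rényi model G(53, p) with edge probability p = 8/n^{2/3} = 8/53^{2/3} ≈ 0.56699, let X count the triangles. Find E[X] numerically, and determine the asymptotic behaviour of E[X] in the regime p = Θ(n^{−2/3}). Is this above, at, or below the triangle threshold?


Number of potential triangles: C(53, 3) = 23426.
Each occurs with probability p³ ≈ (0.56699)³ ≈ 1.8227127e-01.
By linearity: E[X] = C(53, 3)·p³ ≈ 23426 · 1.8227127e-01 ≈ 4269.88679.
Since α = 2/3 < 1, p = c/n^{2/3} ≫ 1/n is above the triangle threshold p ~ 1/n. Asymptotically E[X] ~ (c³/6)·n^{3(1−α)} = (8³/6)·n^{1} → ∞; triangles are abundant w.h.p.

E[X] ≈ 4269.88679; in regime p = Θ(1/n^{2/3}) E[X] diverges (above the triangle threshold p ~ 1/n).


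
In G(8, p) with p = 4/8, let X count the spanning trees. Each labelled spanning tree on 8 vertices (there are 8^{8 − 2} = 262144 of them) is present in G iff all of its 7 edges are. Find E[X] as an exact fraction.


K_8 has 8^{8 − 2} = 262144 labelled spanning trees.
For each such spanning tree H, let X_H = 1 if all 7 edges of H are present in G. Then P[X_H = 1] = p^{7} = (1/2)^{7} = 1/128.
By linearity of expectation: E[X] = Σ_H E[X_H] = 262144 · p^{7} = 262144 · 1/128 = 2048.
Numerically: E[X] ≈ 2.05e+03.

E[X] = 262144 · (1/2)^{7} = 2048 ≈ 2.05e+03.


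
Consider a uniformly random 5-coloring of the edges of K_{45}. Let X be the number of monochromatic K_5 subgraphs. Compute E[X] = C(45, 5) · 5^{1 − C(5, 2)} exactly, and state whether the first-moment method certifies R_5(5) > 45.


E[X] = C(45, 5) · 5^{1 − 10} = 1221759 · 5^{−9} = 1221759/1953125.
As a reduced fraction: E[X] = 1221759/1953125 ≈ 0.6255.
Is E[X] < 1? YES.
Since E[X] < 1, there exists a 5-coloring of K_{45} with no monochromatic K_5; hence R_5(5) > 45.

E[X] = 1221759/1953125 ≈ 0.6255; E[X] < 1, so R_5(5) > 45.


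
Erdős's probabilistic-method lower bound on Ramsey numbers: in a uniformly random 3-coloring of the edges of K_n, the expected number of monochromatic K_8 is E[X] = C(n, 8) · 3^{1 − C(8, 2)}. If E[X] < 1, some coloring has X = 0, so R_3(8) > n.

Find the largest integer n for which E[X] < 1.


We need C(n, 8) · 3^{1 − 28} < 1, i.e. C(n, 8) < 3^{28 − 1} = 7625597484987.
Check values of n near the boundary:
  n = 151: C(151, 8) = 5551321138650; 5551321138650 < 7625597484987? YES
  n = 152: C(152, 8) = 5859727868575; 5859727868575 < 7625597484987? YES
  n = 153: C(153, 8) = 6183023199255; 6183023199255 < 7625597484987? YES
  n = 154: C(154, 8) = 6521818990995; 6521818990995 < 7625597484987? YES
  n = 155: C(155, 8) = 6876747915675; 6876747915675 < 7625597484987? YES
  n = 156: C(156, 8) = 7248464019225; 7248464019225 < 7625597484987? YES
  n = 157: C(157, 8) = 7637643295425; 7637643295425 < 7625597484987? NO
  n = 158: C(158, 8) = 8044984271181; 8044984271181 < 7625597484987? NO
The largest n with C(n, 8) < 7625597484987 is n = 156 (where E[X] = 805384891025/847288609443 ≈ 0.95054). Hence R_3(8) > 156, i.e. R_3(8) ≥ 157.

Largest n = 156; hence R_3(8) > 156.


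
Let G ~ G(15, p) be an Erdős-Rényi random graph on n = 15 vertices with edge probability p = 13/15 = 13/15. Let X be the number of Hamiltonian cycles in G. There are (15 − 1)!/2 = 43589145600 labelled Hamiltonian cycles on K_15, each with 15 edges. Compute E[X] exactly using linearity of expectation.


K_15 has (15 − 1)!/2 = 43589145600 labelled Hamiltonian cycles.
For each such Hamiltonian cycle H, let X_H = 1 if all 15 edges of H are present in G. Then P[X_H = 1] = p^{15} = (13/15)^{15} = 51185893014090757/437893890380859375.
By linearity: E[X] = Σ_H E[X_H] = 43589145600 · p^{15} = 43589145600 · 51185893014090757/437893890380859375 = 367267381606127548722176/72081298828125.
Numerically: E[X] ≈ 5.1e+09.

E[X] = 43589145600 · (13/15)^{15} = 367267381606127548722176/72081298828125 ≈ 5.1e+09.


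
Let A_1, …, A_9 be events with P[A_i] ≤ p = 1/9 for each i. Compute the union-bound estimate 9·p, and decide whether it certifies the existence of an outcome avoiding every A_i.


Union bound: P[∪_{i=1}^{9} A_i] ≤ Σ_i P[A_i] ≤ 9·p = 9·(1/9) = 1.
Numerically: 1 ≈ 1.000.
Is 1 < 1? NO.
Since the bound 1 is ≥ 1, the union bound is uninformative here; it does NOT by itself certify existence.

9·p = 1 ≈ 1.000; existence NOT certified by the union bound.


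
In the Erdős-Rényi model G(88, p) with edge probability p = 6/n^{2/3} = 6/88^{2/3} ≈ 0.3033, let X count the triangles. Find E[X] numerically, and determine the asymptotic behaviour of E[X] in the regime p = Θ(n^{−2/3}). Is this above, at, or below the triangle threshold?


Number of potential triangles: C(88, 3) = 109736.
Each occurs with probability p³ ≈ (0.3033)³ ≈ 2.789256e-02.
By linearity: E[X] = C(88, 3)·p³ ≈ 109736 · 2.789256e-02 ≈ 3060.8182.
Since α = 2/3 < 1, p = c/n^{2/3} ≫ 1/n is above the triangle threshold p ~ 1/n. Asymptotically E[X] ~ (c³/6)·n^{3(1−α)} = (6³/6)·n^{1} → ∞; triangles are abundant w.h.p.

E[X] ≈ 3060.8182; in regime p = Θ(1/n^{2/3}) E[X] diverges (above the triangle threshold p ~ 1/n).


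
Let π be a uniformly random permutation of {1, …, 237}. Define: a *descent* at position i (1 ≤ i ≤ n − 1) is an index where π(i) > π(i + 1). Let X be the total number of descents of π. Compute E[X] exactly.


Write X = Σ X_I over i = 1, …, 236, with X_I the indicator of one descent.
There are 236 indicators.
For each fixed i, the pair (π(i), π(i+1)) is a uniformly random ordered pair of distinct values from {1, …, 237}; by symmetry P[π(i) > π(i+1)] = 1/2.
By linearity: E[X] = 236 · (1/2) = (237 − 1) · (1/2) = 118 ≈ 118.00000.

E[X] = 118 = 118.00000.


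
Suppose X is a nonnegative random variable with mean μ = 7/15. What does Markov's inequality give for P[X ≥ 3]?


μ = E[X] = 7/15, a = 3.
Markov: P[X ≥ 3] ≤ μ/a = (7/15)/3 = 7/45.
Numerically: ≈ 0.1556.
(Since a = 3 > μ = 0.4667, the bound 7/45 is < 1 and informative.)

P[X ≥ 3] ≤ 7/45 ≈ 0.1556.


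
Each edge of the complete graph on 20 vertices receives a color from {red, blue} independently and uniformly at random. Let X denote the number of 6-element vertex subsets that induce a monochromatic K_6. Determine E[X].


Let X = Σ_S X_S over the C(20, 6) = 38760 subsets S of size 6, where X_S = 1 if the K_6 on S is monochromatic.
For a fixed S, the K_6 on S has C(6, 2) = 15 edges. P[all 15 edges red] = (1/2)^15, and likewise for blue, so P[monochromatic] = 2·(1/2)^15 = 2^{1 − 15} = 1/16384.
Summing: E[X] = C(20, 6) · 2^{1 − 15} = 38760 · 1/16384 = 4845/2048.
Numerically: E[X] ≈ 2.366.

E[X] = C(20,6)·2^(1−C(6,2)) = 4845/2048 ≈ 2.366.


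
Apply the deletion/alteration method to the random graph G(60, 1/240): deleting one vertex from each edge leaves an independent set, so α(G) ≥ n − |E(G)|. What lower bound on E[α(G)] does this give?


E[|E(G)|] = C(60, 2)·p = 1770 · (1/240) = 59/8.
E[α(G)] ≥ n − E[|E(G)|] = 60 − 59/8 = 421/8.
Numerically: ≈ 52.62500.
(This is only a lower bound; the true E[α(G)] may be larger.)

E[α(G)] ≥ 421/8 ≈ 52.62500.


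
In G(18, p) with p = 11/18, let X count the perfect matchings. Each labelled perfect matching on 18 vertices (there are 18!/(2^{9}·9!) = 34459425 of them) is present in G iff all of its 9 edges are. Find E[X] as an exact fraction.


K_18 has 18!/(2^{9}·9!) = 34459425 labelled perfect matchings.
For each such perfect matching H, let X_H = 1 if all 9 edges of H are present in G. Then P[X_H = 1] = p^{9} = (11/18)^{9} = 2357947691/198359290368.
By linearity: E[X] = Σ_H E[X_H] = 34459425 · p^{9} = 34459425 · 2357947691/198359290368 = 1003129896443675/2448880128.
Numerically: E[X] ≈ 4.0963e+05.

E[X] = 34459425 · (11/18)^{9} = 1003129896443675/2448880128 ≈ 4.0963e+05.


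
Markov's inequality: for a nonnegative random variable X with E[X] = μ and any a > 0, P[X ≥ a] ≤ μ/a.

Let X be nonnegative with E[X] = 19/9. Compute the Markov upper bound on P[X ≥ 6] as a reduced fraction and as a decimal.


μ = E[X] = 19/9, a = 6.
Markov: P[X ≥ 6] ≤ μ/a = (19/9)/6 = 19/54.
Numerically: ≈ 0.352.
(Since a = 6 > μ = 2.111, the bound 19/54 is < 1 and informative.)

P[X ≥ 6] ≤ 19/54 ≈ 0.352.


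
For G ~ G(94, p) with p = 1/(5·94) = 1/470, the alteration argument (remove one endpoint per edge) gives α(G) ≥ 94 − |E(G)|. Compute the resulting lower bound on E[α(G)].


E[|E(G)|] = C(94, 2)·p = 4371 · (1/470) = 93/10.
E[α(G)] ≥ n − E[|E(G)|] = 94 − 93/10 = 847/10.
Numerically: ≈ 84.700000.
(This is only a lower bound; the true E[α(G)] may be larger.)

E[α(G)] ≥ 847/10 ≈ 84.700000.


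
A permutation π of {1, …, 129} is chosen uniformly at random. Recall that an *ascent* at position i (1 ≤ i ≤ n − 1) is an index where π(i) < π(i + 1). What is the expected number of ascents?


Write X = Σ X_I over i = 1, …, 128, with X_I the indicator of one ascent.
There are 128 indicators.
For each fixed i, the pair (π(i), π(i+1)) is a uniformly random ordered pair of distinct values from {1, …, 129}; by symmetry P[π(i) < π(i+1)] = 1/2.
By linearity: E[X] = 128 · (1/2) = (129 − 1) · (1/2) = 64 ≈ 64.0000.

E[X] = 64 = 64.0000.


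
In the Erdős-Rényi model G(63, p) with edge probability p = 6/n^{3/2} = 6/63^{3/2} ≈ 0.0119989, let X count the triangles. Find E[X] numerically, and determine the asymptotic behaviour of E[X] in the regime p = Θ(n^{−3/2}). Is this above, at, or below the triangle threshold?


Number of potential triangles: C(63, 3) = 39711.
Each occurs with probability p³ ≈ (0.0119989)³ ≈ 1.72751282e-06.
By linearity: E[X] = C(63, 3)·p³ ≈ 39711 · 1.72751282e-06 ≈ 0.068601.
Since α = 3/2 > 1, p = c/n^{3/2} = o(1/n) is below the triangle threshold p ~ 1/n. Asymptotically E[X] ~ (c³/6)·n^{3(1−α)} = (6³/6)·n^{-1.5} → 0, so by Markov's inequality G has no triangles w.h.p.

E[X] ≈ 0.068601; in regime p = Θ(1/n^{3/2}) E[X] tends to 0 (below the triangle threshold p ~ 1/n).


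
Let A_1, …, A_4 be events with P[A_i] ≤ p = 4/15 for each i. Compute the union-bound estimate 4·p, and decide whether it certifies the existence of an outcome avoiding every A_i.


Union bound: P[∪_{i=1}^{4} A_i] ≤ Σ_i P[A_i] ≤ 4·p = 4·(4/15) = 16/15.
Numerically: 16/15 ≈ 1.066667.
Is 16/15 < 1? NO.
Since the bound 16/15 is ≥ 1, the union bound is uninformative here; it does NOT by itself certify existence.

4·p = 16/15 ≈ 1.066667; existence NOT certified by the union bound.


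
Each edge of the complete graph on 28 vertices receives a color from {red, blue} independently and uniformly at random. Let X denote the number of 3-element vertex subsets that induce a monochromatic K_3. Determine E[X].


Let X = Σ_S X_S over the C(28, 3) = 3276 subsets S of size 3, where X_S = 1 if the K_3 on S is monochromatic.
For a fixed S, the K_3 on S has C(3, 2) = 3 edges. P[all 3 edges red] = (1/2)^3, and likewise for blue, so P[monochromatic] = 2·(1/2)^3 = 2^{1 − 3} = 1/4.
By linearity of expectation: E[X] = C(28, 3) · 2^{1 − 3} = 3276 · 1/4 = 819.
Numerically: E[X] ≈ 819.0000.

E[X] = C(28,3)·2^(1−C(3,2)) = 819 ≈ 819.0000.


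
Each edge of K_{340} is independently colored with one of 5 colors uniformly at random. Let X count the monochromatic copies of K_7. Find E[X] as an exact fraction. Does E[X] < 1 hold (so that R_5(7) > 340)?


E[X] = C(340, 7) · 5^{1 − 21} = 97932136940560 · 5^{−20} = 97932136940560/95367431640625.
As a reduced fraction: E[X] = 19586427388112/19073486328125 ≈ 1.026893.
Is E[X] < 1? NO.
Since E[X] ≥ 1, the first-moment bound is inconclusive at n = 340; it does NOT by itself certify R_5(7) > 340.

E[X] = 19586427388112/19073486328125 ≈ 1.026893; E[X] ≥ 1; first-moment method inconclusive here.


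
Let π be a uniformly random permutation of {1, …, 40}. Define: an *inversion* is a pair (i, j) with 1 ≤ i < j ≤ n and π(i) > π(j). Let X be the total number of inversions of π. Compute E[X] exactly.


Write X = Σ X_I over the C(40, 2) = 780 pairs i < j, with X_I the indicator of one inversion.
There are 780 indicators.
For each fixed pair i < j, the values π(i) and π(j) are two distinct elements of {1, …, 40} in uniformly random order; by symmetry P[π(i) > π(j)] = 1/2.
By linearity: E[X] = 780 · (1/2) = C(40, 2) · (1/2) = 780/2 = 390 ≈ 390.000000.

E[X] = 390 = 390.000000.


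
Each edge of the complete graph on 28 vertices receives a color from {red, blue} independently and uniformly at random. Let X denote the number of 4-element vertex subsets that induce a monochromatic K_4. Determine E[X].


Let X = Σ_S X_S over the C(28, 4) = 20475 subsets S of size 4, where X_S = 1 if the K_4 on S is monochromatic.
For a fixed S, the K_4 on S has C(4, 2) = 6 edges. P[all 6 edges red] = (1/2)^6, and likewise for blue, so P[monochromatic] = 2·(1/2)^6 = 2^{1 − 6} = 1/32.
By linearity: E[X] = C(28, 4) · 2^{1 − 6} = 20475 · 1/32 = 20475/32.
Numerically: E[X] ≈ 639.843750.

E[X] = C(28,4)·2^(1−C(4,2)) = 20475/32 ≈ 639.843750.


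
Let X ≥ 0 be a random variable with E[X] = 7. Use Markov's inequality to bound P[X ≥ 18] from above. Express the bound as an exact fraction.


μ = E[X] = 7, a = 18.
Markov: P[X ≥ 18] ≤ μ/a = (7)/18 = 7/18.
Numerically: ≈ 0.38889.
(Since a = 18 > μ = 7.00000, the bound 7/18 is < 1 and informative.)

P[X ≥ 18] ≤ 7/18 ≈ 0.38889.


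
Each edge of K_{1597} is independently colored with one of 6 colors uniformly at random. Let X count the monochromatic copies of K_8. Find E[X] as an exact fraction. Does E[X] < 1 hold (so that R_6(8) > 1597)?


E[X] = C(1597, 8) · 6^{1 − 28} = 1031080153060953275445 · 6^{−27} = 1031080153060953275445/1023490369077469249536.
As a reduced fraction: E[X] = 38188153817072343535/37907050706572935168 ≈ 1.00742.
Is E[X] < 1? NO.
Since E[X] ≥ 1, the first-moment bound is inconclusive at n = 1597; it does NOT by itself certify R_6(8) > 1597.

E[X] = 38188153817072343535/37907050706572935168 ≈ 1.00742; E[X] ≥ 1; first-moment method inconclusive here.


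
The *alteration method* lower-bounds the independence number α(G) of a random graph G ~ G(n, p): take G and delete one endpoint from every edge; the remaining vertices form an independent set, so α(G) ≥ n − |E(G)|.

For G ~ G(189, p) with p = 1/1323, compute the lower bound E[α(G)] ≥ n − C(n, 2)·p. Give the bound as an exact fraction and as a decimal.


E[|E(G)|] = C(189, 2)·p = 17766 · (1/1323) = 94/7.
E[α(G)] ≥ n − E[|E(G)|] = 189 − 94/7 = 1229/7.
Numerically: ≈ 175.571429.
(This is only a lower bound; the true E[α(G)] may be larger.)

E[α(G)] ≥ 1229/7 ≈ 175.571429.


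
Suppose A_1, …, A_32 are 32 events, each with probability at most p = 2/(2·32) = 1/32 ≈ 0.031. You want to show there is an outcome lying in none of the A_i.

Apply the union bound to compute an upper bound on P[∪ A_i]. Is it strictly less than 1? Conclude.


Union bound: P[∪_{i=1}^{32} A_i] ≤ Σ_i P[A_i] ≤ 32·p = 32·(1/32) = 1.
Numerically: 1 ≈ 1.000.
Is 1 < 1? NO.
Since the bound 1 is ≥ 1, the union bound is uninformative here; it does NOT by itself certify existence.

32·p = 1 ≈ 1.000; existence NOT certified by the union bound.


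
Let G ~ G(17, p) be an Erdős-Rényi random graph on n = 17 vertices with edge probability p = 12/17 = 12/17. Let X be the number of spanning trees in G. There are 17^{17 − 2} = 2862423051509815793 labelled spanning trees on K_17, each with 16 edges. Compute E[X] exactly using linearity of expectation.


K_17 has 17^{17 − 2} = 2862423051509815793 labelled spanning trees.
For each such spanning tree H, let X_H = 1 if all 16 edges of H are present in G. Then P[X_H = 1] = p^{16} = (12/17)^{16} = 184884258895036416/48661191875666868481.
By linearity of expectation: E[X] = Σ_H E[X_H] = 2862423051509815793 · p^{16} = 2862423051509815793 · 184884258895036416/48661191875666868481 = 184884258895036416/17.
Numerically: E[X] ≈ 1.0876e+16.

E[X] = 2862423051509815793 · (12/17)^{16} = 184884258895036416/17 ≈ 1.0876e+16.


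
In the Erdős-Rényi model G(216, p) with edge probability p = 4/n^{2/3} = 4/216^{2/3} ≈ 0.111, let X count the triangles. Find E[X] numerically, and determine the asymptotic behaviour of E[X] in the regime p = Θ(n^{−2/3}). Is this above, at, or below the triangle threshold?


Number of potential triangles: C(216, 3) = 1656360.
Each occurs with probability p³ ≈ (0.111)³ ≈ 1.37174e-03.
By linearity: E[X] = C(216, 3)·p³ ≈ 1656360 · 1.37174e-03 ≈ 2272.099.
Since α = 2/3 < 1, p = c/n^{2/3} ≫ 1/n is above the triangle threshold p ~ 1/n. Asymptotically E[X] ~ (c³/6)·n^{3(1−α)} = (4³/6)·n^{1} → ∞; triangles are abundant w.h.p.

E[X] ≈ 2272.099; in regime p = Θ(1/n^{2/3}) E[X] diverges (above the triangle threshold p ~ 1/n).


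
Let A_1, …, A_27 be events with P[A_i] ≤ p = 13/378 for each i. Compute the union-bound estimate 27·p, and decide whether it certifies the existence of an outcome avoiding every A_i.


Union bound: P[∪_{i=1}^{27} A_i] ≤ Σ_i P[A_i] ≤ 27·p = 27·(13/378) = 13/14.
Numerically: 13/14 ≈ 0.929.
Is 13/14 < 1? YES.
Since P[∪ A_i] ≤ 13/14 < 1, the complement has P[∩ A_i^c] ≥ 1 − 13/14 = 1/14 > 0, so some outcome avoids every A_i.

27·p = 13/14 ≈ 0.929; existence CERTIFIED by the union bound.


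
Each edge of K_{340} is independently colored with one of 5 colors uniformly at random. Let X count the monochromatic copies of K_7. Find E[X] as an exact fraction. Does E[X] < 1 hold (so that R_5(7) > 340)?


E[X] = C(340, 7) · 5^{1 − 21} = 97932136940560 · 5^{−20} = 97932136940560/95367431640625.
As a reduced fraction: E[X] = 19586427388112/19073486328125 ≈ 1.02689.
Is E[X] < 1? NO.
Since E[X] ≥ 1, the first-moment bound is inconclusive at n = 340; it does NOT by itself certify R_5(7) > 340.

E[X] = 19586427388112/19073486328125 ≈ 1.02689; E[X] ≥ 1; first-moment method inconclusive here.


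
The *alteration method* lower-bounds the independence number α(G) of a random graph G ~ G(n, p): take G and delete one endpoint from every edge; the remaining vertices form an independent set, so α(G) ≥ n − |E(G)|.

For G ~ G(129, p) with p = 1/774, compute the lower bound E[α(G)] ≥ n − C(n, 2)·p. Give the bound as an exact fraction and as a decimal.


E[|E(G)|] = C(129, 2)·p = 8256 · (1/774) = 32/3.
E[α(G)] ≥ n − E[|E(G)|] = 129 − 32/3 = 355/3.
Numerically: ≈ 118.333333.
(This is only a lower bound; the true E[α(G)] may be larger.)

E[α(G)] ≥ 355/3 ≈ 118.333333.


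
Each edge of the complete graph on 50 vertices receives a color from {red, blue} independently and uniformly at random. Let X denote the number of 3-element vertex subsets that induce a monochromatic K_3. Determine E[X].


Let X = Σ_S X_S over the C(50, 3) = 19600 subsets S of size 3, where X_S = 1 if the K_3 on S is monochromatic.
For a fixed S, the K_3 on S has C(3, 2) = 3 edges. P[all 3 edges red] = (1/2)^3, and likewise for blue, so P[monochromatic] = 2·(1/2)^3 = 2^{1 − 3} = 1/4.
By linearity of expectation: E[X] = C(50, 3) · 2^{1 − 3} = 19600 · 1/4 = 4900.
Numerically: E[X] ≈ 4900.00000.

E[X] = C(50,3)·2^(1−C(3,2)) = 4900 ≈ 4900.00000.


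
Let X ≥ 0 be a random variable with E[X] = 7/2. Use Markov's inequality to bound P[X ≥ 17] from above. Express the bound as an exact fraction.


μ = E[X] = 7/2, a = 17.
Markov: P[X ≥ 17] ≤ μ/a = (7/2)/17 = 7/34.
Numerically: ≈ 0.206.
(Since a = 17 > μ = 3.500, the bound 7/34 is < 1 and informative.)

P[X ≥ 17] ≤ 7/34 ≈ 0.206.


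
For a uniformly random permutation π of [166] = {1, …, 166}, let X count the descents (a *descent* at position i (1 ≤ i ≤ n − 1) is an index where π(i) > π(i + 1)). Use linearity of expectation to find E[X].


Write X = Σ X_I over i = 1, …, 165, with X_I the indicator of one descent.
There are 165 indicators.
For each fixed i, the pair (π(i), π(i+1)) is a uniformly random ordered pair of distinct values from {1, …, 166}; by symmetry P[π(i) > π(i+1)] = 1/2.
By linearity: E[X] = 165 · (1/2) = (166 − 1) · (1/2) = 165/2 ≈ 82.500.

E[X] = 165/2 = 82.500.


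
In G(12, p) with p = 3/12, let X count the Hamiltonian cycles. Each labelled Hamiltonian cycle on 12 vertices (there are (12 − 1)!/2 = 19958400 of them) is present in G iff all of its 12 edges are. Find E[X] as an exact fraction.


K_12 has (12 − 1)!/2 = 19958400 labelled Hamiltonian cycles.
For each such Hamiltonian cycle H, let X_H = 1 if all 12 edges of H are present in G. Then P[X_H = 1] = p^{12} = (1/4)^{12} = 1/16777216.
By linearity of expectation: E[X] = Σ_H E[X_H] = 19958400 · p^{12} = 19958400 · 1/16777216 = 155925/131072.
Numerically: E[X] ≈ 1.18961.

E[X] = 19958400 · (1/4)^{12} = 155925/131072 ≈ 1.18961.


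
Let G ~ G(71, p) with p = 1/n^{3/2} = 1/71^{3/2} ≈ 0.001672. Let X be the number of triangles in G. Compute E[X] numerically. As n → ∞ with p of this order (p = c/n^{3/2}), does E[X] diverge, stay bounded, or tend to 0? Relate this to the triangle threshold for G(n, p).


Number of potential triangles: C(71, 3) = 57155.
Each occurs with probability p³ ≈ (0.001672)³ ≈ 4.670221e-09.
By linearity: E[X] = C(71, 3)·p³ ≈ 57155 · 4.670221e-09 ≈ 0.0003.
Since α = 3/2 > 1, p = c/n^{3/2} = o(1/n) is below the triangle threshold p ~ 1/n. Asymptotically E[X] ~ (c³/6)·n^{3(1−α)} = (1³/6)·n^{-1.5} → 0, so by Markov's inequality G has no triangles w.h.p.

E[X] ≈ 0.0003; in regime p = Θ(1/n^{3/2}) E[X] tends to 0 (below the triangle threshold p ~ 1/n).


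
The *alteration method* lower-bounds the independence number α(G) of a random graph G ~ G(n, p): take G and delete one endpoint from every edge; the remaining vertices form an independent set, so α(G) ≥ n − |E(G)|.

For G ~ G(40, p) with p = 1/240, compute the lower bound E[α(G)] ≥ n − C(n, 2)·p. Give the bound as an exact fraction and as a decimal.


E[|E(G)|] = C(40, 2)·p = 780 · (1/240) = 13/4.
E[α(G)] ≥ n − E[|E(G)|] = 40 − 13/4 = 147/4.
Numerically: ≈ 36.750000.
(This is only a lower bound; the true E[α(G)] may be larger.)

E[α(G)] ≥ 147/4 ≈ 36.750000.


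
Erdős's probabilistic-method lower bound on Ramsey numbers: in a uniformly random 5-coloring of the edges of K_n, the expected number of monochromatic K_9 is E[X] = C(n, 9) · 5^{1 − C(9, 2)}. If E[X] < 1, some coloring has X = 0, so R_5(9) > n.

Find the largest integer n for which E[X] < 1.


We need C(n, 9) · 5^{1 − 36} < 1, i.e. C(n, 9) < 5^{36 − 1} = 2910383045673370361328125.
Check values of n near the boundary:
  n = 2165: C(2165, 9) = 2832220612024886803272630; 2832220612024886803272630 < 2910383045673370361328125? YES
  n = 2166: C(2166, 9) = 2844037944203015677277940; 2844037944203015677277940 < 2910383045673370361328125? YES
  n = 2167: C(2167, 9) = 2855899084841489792706810; 2855899084841489792706810 < 2910383045673370361328125? YES
  n = 2168: C(2168, 9) = 2867804175977929537095120; 2867804175977929537095120 < 2910383045673370361328125? YES
  n = 2169: C(2169, 9) = 2879753360044504243499683; 2879753360044504243499683 < 2910383045673370361328125? YES
  n = 2170: C(2170, 9) = 2891746779868845075610510; 2891746779868845075610510 < 2910383045673370361328125? YES
  n = 2171: C(2171, 9) = 2903784578674959601827205; 2903784578674959601827205 < 2910383045673370361328125? YES
  n = 2172: C(2172, 9) = 2915866900084148060642020; 2915866900084148060642020 < 2910383045673370361328125? NO
  n = 2173: C(2173, 9) = 2927993888115921319674265; 2927993888115921319674265 < 2910383045673370361328125? NO
  n = 2174: C(2174, 9) = 2940165687188920530702934; 2940165687188920530702934 < 2910383045673370361328125? NO
The largest n with C(n, 9) < 2910383045673370361328125 is n = 2171 (where E[X] = 580756915734991920365441/582076609134674072265625 ≈ 0.9977328). Hence R_5(9) > 2171, i.e. R_5(9) ≥ 2172.

Largest n = 2171; hence R_5(9) > 2171.
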